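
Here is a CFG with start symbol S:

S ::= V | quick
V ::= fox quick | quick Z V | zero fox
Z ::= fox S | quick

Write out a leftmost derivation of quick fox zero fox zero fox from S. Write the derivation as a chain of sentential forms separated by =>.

S => V => quick Z V => quick fox S V => quick fox V V => quick fox zero fox V => quick fox zero fox zero fox

S => V   [S ::= V]
V => quick Z V   [V ::= quick Z V]
quick Z V => quick fox S V   [Z ::= fox S]
quick fox S V => quick fox V V   [S ::= V]
quick fox V V => quick fox zero fox V   [V ::= zero fox]
quick fox zero fox V => quick fox zero fox zero fox   [V ::= zero fox]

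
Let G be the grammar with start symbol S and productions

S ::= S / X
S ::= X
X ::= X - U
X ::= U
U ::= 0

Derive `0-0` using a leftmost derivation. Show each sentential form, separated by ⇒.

S⇒X⇒X-U⇒U-U⇒0-U⇒0-0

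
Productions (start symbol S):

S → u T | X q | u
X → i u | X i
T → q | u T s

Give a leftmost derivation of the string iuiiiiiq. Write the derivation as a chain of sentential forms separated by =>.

S => Xq => Xiq => Xiiq => Xiiiq => Xiiiiq => Xiiiiiq => iuiiiiiq

S => Xq   [S → X q]
Xq => Xiq   [X → X i]
Xiq => Xiiq   [X → X i]
Xiiq => Xiiiq   [X → X i]
Xiiiq => Xiiiiq   [X → X i]
Xiiiiq => Xiiiiiq   [X → X i]
Xiiiiiq => iuiiiiiq   [X → i u]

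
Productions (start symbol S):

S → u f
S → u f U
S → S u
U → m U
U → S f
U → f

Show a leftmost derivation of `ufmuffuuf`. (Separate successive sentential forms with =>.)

S => ufU   [S → u f U]
ufU => ufmU   [U → m U]
ufmU => ufmSf   [U → S f]
ufmSf => ufmSuf   [S → S u]
ufmSuf => ufmSuuf   [S → S u]
ufmSuuf => ufmufUuuf   [S → u f U]
ufmufUuuf => ufmuffuuf   [U → f]

S => ufU => ufmU => ufmSf => ufmSuf => ufmSuuf => ufmufUuuf => ufmuffuuf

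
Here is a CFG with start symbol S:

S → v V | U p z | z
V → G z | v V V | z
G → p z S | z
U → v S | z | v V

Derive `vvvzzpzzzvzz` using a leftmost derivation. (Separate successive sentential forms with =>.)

S => vV   [S → v V]
vV => vvVV   [V → v V V]
vvVV => vvvVVV   [V → v V V]
vvvVVV => vvvGzVV   [V → G z]
vvvGzVV => vvvzzVV   [G → z]
vvvzzVV => vvvzzGzV   [V → G z]
vvvzzGzV => vvvzzpzSzV   [G → p z S]
vvvzzpzSzV => vvvzzpzzzV   [S → z]
vvvzzpzzzV => vvvzzpzzzvVV   [V → v V V]
vvvzzpzzzvVV => vvvzzpzzzvzV   [V → z]
vvvzzpzzzvzV => vvvzzpzzzvzz   [V → z]

S => vV => vvVV => vvvVVV => vvvGzVV => vvvzzVV => vvvzzGzV => vvvzzpzSzV => vvvzzpzzzV => vvvzzpzzzvVV => vvvzzpzzzvzV => vvvzzpzzzvzz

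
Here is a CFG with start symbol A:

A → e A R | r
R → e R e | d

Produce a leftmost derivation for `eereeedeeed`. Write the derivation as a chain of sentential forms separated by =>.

A=>eAR=>eeARR=>eerRR=>eereReR=>eereeReeR=>eereeeReeeR=>eereeedeeeR=>eereeedeeed

A => eAR   [A → e A R]
eAR => eeARR   [A → e A R]
eeARR => eerRR   [A → r]
eerRR => eereReR   [R → e R e]
eereReR => eereeReeR   [R → e R e]
eereeReeR => eereeeReeeR   [R → e R e]
eereeeReeeR => eereeedeeeR   [R → d]
eereeedeeeR => eereeedeeed   [R → d]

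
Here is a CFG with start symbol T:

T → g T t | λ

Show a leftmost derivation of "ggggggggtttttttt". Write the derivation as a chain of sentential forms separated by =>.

T => gTt   [T → g T t]
gTt => ggTtt   [T → g T t]
ggTtt => gggTttt   [T → g T t]
gggTttt => ggggTtttt   [T → g T t]
ggggTtttt => gggggTttttt   [T → g T t]
gggggTttttt => ggggggTtttttt   [T → g T t]
ggggggTtttttt => gggggggTttttttt   [T → g T t]
gggggggTttttttt => ggggggggTtttttttt   [T → g T t]
ggggggggTtttttttt => ggggggggtttttttt   [T → λ]

T => gTt => ggTtt => gggTttt => ggggTtttt => gggggTttttt => ggggggTtttttt => gggggggTttttttt => ggggggggTtttttttt => ggggggggtttttttt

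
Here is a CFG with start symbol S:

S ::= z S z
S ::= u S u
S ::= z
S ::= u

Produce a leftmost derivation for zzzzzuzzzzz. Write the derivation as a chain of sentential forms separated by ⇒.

S⇒zSz⇒zzSzz⇒zzzSzzz⇒zzzzSzzzz⇒zzzzzSzzzzz⇒zzzzzuzzzzz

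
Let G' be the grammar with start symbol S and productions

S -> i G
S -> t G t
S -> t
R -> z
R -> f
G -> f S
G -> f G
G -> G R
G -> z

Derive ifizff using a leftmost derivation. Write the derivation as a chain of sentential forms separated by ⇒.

S ⇒ iG ⇒ iGR ⇒ iGRR ⇒ ifSRR ⇒ ifiGRR ⇒ ifizRR ⇒ ifizfR ⇒ ifizff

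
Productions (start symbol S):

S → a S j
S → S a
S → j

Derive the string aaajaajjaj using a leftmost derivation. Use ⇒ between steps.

S ⇒ aSj ⇒ aSaj ⇒ aaSjaj ⇒ aaaSjjaj ⇒ aaaSajjaj ⇒ aaaSaajjaj ⇒ aaajaajjaj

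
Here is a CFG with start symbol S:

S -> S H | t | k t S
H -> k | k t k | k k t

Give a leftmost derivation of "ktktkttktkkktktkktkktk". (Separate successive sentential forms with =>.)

S => SH => ktSH => ktSHH => ktSHHH => ktktSHHH => ktktktSHHH => ktktktSHHHH => ktktktSHHHHH => ktktkttHHHHH => ktktkttktkHHHH => ktktkttktkkktHHH => ktktkttktkkktktkHH => ktktkttktkkktktkktkH => ktktkttktkkktktkktkktk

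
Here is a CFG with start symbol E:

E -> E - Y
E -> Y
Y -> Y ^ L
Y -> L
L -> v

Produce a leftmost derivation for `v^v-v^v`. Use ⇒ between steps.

E ⇒ E-Y ⇒ Y-Y ⇒ Y^L-Y ⇒ L^L-Y ⇒ v^L-Y ⇒ v^v-Y ⇒ v^v-Y^L ⇒ v^v-L^L ⇒ v^v-v^L ⇒ v^v-v^v

E ⇒ E-Y   [E -> E - Y]
E-Y ⇒ Y-Y   [E -> Y]
Y-Y ⇒ Y^L-Y   [Y -> Y ^ L]
Y^L-Y ⇒ L^L-Y   [Y -> L]
L^L-Y ⇒ v^L-Y   [L -> v]
v^L-Y ⇒ v^v-Y   [L -> v]
v^v-Y ⇒ v^v-Y^L   [Y -> Y ^ L]
v^v-Y^L ⇒ v^v-L^L   [Y -> L]
v^v-L^L ⇒ v^v-v^L   [L -> v]
v^v-v^L ⇒ v^v-v^v   [L -> v]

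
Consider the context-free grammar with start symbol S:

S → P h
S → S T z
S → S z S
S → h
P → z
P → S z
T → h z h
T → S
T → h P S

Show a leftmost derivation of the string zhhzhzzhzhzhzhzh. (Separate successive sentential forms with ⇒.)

S⇒Ph⇒Szh⇒SzSzh⇒SzSzSzh⇒PhzSzSzh⇒SzhzSzSzh⇒PhzhzSzSzh⇒SzhzhzSzSzh⇒STzzhzhzSzSzh⇒PhTzzhzhzSzSzh⇒zhTzzhzhzSzSzh⇒zhhzhzzhzhzSzSzh⇒zhhzhzzhzhzhzSzh⇒zhhzhzzhzhzhzhzh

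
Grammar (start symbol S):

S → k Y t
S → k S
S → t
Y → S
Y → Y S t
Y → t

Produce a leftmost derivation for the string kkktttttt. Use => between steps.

S => kYt => kYStt => kYStStt => kSStStt => kkSStStt => kkkSStStt => kkktStStt => kkktttStt => kkktttttt

S => kYt   [S → k Y t]
kYt => kYStt   [Y → Y S t]
kYStt => kYStStt   [Y → Y S t]
kYStStt => kSStStt   [Y → S]
kSStStt => kkSStStt   [S → k S]
kkSStStt => kkkSStStt   [S → k S]
kkkSStStt => kkktStStt   [S → t]
kkktStStt => kkktttStt   [S → t]
kkktttStt => kkktttttt   [S → t]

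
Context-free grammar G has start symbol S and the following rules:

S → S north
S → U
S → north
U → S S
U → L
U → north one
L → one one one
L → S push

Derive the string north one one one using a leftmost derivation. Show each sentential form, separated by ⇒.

S ⇒ U ⇒ S S ⇒ north S ⇒ north U ⇒ north L ⇒ north one one one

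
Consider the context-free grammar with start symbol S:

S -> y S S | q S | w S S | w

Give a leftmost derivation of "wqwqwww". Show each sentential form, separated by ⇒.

S ⇒ wSS   [S -> w S S]
wSS ⇒ wqSS   [S -> q S]
wqSS ⇒ wqwS   [S -> w]
wqwS ⇒ wqwqS   [S -> q S]
wqwqS ⇒ wqwqwSS   [S -> w S S]
wqwqwSS ⇒ wqwqwwS   [S -> w]
wqwqwwS ⇒ wqwqwww   [S -> w]

S ⇒ wSS ⇒ wqSS ⇒ wqwS ⇒ wqwqS ⇒ wqwqwSS ⇒ wqwqwwS ⇒ wqwqwww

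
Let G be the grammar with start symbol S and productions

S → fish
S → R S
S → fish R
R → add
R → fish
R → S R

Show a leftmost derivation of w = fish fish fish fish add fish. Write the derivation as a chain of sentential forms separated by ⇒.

S ⇒ R S ⇒ S R S ⇒ fish R R S ⇒ fish S R R S ⇒ fish fish R R S ⇒ fish fish S R R S ⇒ fish fish fish R R S ⇒ fish fish fish fish R S ⇒ fish fish fish fish add S ⇒ fish fish fish fish add fish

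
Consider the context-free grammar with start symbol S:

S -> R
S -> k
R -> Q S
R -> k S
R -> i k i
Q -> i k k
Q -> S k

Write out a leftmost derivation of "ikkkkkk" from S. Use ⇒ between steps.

S ⇒ R ⇒ QS ⇒ ikkS ⇒ ikkR ⇒ ikkkS ⇒ ikkkR ⇒ ikkkkS ⇒ ikkkkR ⇒ ikkkkkS ⇒ ikkkkkk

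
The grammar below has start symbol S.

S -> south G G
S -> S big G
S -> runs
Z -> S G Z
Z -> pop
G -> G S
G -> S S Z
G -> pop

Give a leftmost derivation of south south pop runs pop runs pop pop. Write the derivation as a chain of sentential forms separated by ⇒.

S ⇒ south G G ⇒ south S S Z G ⇒ south south G G S Z G ⇒ south south G S G S Z G ⇒ south south pop S G S Z G ⇒ south south pop runs G S Z G ⇒ south south pop runs pop S Z G ⇒ south south pop runs pop runs Z G ⇒ south south pop runs pop runs pop G ⇒ south south pop runs pop runs pop pop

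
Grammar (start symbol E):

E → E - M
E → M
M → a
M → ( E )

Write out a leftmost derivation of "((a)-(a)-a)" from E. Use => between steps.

E=>M=>(E)=>(E-M)=>(E-M-M)=>(M-M-M)=>((E)-M-M)=>((M)-M-M)=>((a)-M-M)=>((a)-(E)-M)=>((a)-(M)-M)=>((a)-(a)-M)=>((a)-(a)-a)

E => M   [E → M]
M => (E)   [M → ( E )]
(E) => (E-M)   [E → E - M]
(E-M) => (E-M-M)   [E → E - M]
(E-M-M) => (M-M-M)   [E → M]
(M-M-M) => ((E)-M-M)   [M → ( E )]
((E)-M-M) => ((M)-M-M)   [E → M]
((M)-M-M) => ((a)-M-M)   [M → a]
((a)-M-M) => ((a)-(E)-M)   [M → ( E )]
((a)-(E)-M) => ((a)-(M)-M)   [E → M]
((a)-(M)-M) => ((a)-(a)-M)   [M → a]
((a)-(a)-M) => ((a)-(a)-a)   [M → a]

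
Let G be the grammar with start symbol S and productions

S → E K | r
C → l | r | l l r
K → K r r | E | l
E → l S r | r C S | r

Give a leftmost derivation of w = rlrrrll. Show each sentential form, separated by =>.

S=>EK=>rCSK=>rlSK=>rlEKK=>rlrCSKK=>rlrrSKK=>rlrrrKK=>rlrrrlK=>rlrrrll

S => EK   [S → E K]
EK => rCSK   [E → r C S]
rCSK => rlSK   [C → l]
rlSK => rlEKK   [S → E K]
rlEKK => rlrCSKK   [E → r C S]
rlrCSKK => rlrrSKK   [C → r]
rlrrSKK => rlrrrKK   [S → r]
rlrrrKK => rlrrrlK   [K → l]
rlrrrlK => rlrrrll   [K → l]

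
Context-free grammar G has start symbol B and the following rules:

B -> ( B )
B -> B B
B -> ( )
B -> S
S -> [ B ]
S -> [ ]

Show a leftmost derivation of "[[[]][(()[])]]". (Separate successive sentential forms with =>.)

B => S   [B -> S]
S => [B]   [S -> [ B ]]
[B] => [BB]   [B -> B B]
[BB] => [SB]   [B -> S]
[SB] => [[B]B]   [S -> [ B ]]
[[B]B] => [[S]B]   [B -> S]
[[S]B] => [[[]]B]   [S -> [ ]]
[[[]]B] => [[[]]S]   [B -> S]
[[[]]S] => [[[]][B]]   [S -> [ B ]]
[[[]][B]] => [[[]][(B)]]   [B -> ( B )]
[[[]][(B)]] => [[[]][(BB)]]   [B -> B B]
[[[]][(BB)]] => [[[]][(()B)]]   [B -> ( )]
[[[]][(()B)]] => [[[]][(()S)]]   [B -> S]
[[[]][(()S)]] => [[[]][(()[])]]   [S -> [ ]]

B=>S=>[B]=>[BB]=>[SB]=>[[B]B]=>[[S]B]=>[[[]]B]=>[[[]]S]=>[[[]][B]]=>[[[]][(B)]]=>[[[]][(BB)]]=>[[[]][(()B)]]=>[[[]][(()S)]]=>[[[]][(()[])]]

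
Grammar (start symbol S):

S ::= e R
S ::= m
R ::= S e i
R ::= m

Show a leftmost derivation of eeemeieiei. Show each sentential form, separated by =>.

S => eR => eSei => eeRei => eeSeiei => eeeReiei => eeeSeieiei => eeemeieiei

S => eR   [S ::= e R]
eR => eSei   [R ::= S e i]
eSei => eeRei   [S ::= e R]
eeRei => eeSeiei   [R ::= S e i]
eeSeiei => eeeReiei   [S ::= e R]
eeeReiei => eeeSeieiei   [R ::= S e i]
eeeSeieiei => eeemeieiei   [S ::= m]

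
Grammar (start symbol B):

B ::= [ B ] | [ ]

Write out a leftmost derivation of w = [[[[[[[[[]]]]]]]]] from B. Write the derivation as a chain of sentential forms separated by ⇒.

B ⇒ [B] ⇒ [[B]] ⇒ [[[B]]] ⇒ [[[[B]]]] ⇒ [[[[[B]]]]] ⇒ [[[[[[B]]]]]] ⇒ [[[[[[[B]]]]]]] ⇒ [[[[[[[[B]]]]]]]] ⇒ [[[[[[[[[]]]]]]]]]

B ⇒ [B]   [B ::= [ B ]]
[B] ⇒ [[B]]   [B ::= [ B ]]
[[B]] ⇒ [[[B]]]   [B ::= [ B ]]
[[[B]]] ⇒ [[[[B]]]]   [B ::= [ B ]]
[[[[B]]]] ⇒ [[[[[B]]]]]   [B ::= [ B ]]
[[[[[B]]]]] ⇒ [[[[[[B]]]]]]   [B ::= [ B ]]
[[[[[[B]]]]]] ⇒ [[[[[[[B]]]]]]]   [B ::= [ B ]]
[[[[[[[B]]]]]]] ⇒ [[[[[[[[B]]]]]]]]   [B ::= [ B ]]
[[[[[[[[B]]]]]]]] ⇒ [[[[[[[[[]]]]]]]]]   [B ::= [ ]]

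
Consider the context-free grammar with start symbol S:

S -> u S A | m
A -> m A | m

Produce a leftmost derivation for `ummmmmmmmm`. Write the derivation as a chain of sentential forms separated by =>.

S => uSA => umA => ummA => ummmA => ummmmA => ummmmmA => ummmmmmA => ummmmmmmA => ummmmmmmmA => ummmmmmmmm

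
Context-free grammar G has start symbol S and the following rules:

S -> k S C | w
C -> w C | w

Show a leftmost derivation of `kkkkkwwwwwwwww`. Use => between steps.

S => kSC   [S -> k S C]
kSC => kkSCC   [S -> k S C]
kkSCC => kkkSCCC   [S -> k S C]
kkkSCCC => kkkkSCCCC   [S -> k S C]
kkkkSCCCC => kkkkkSCCCCC   [S -> k S C]
kkkkkSCCCCC => kkkkkwCCCCC   [S -> w]
kkkkkwCCCCC => kkkkkwwCCCCC   [C -> w C]
kkkkkwwCCCCC => kkkkkwwwCCCC   [C -> w]
kkkkkwwwCCCC => kkkkkwwwwCCCC   [C -> w C]
kkkkkwwwwCCCC => kkkkkwwwwwCCC   [C -> w]
kkkkkwwwwwCCC => kkkkkwwwwwwCC   [C -> w]
kkkkkwwwwwwCC => kkkkkwwwwwwwCC   [C -> w C]
kkkkkwwwwwwwCC => kkkkkwwwwwwwwC   [C -> w]
kkkkkwwwwwwwwC => kkkkkwwwwwwwww   [C -> w]

S => kSC => kkSCC => kkkSCCC => kkkkSCCCC => kkkkkSCCCCC => kkkkkwCCCCC => kkkkkwwCCCCC => kkkkkwwwCCCC => kkkkkwwwwCCCC => kkkkkwwwwwCCC => kkkkkwwwwwwCC => kkkkkwwwwwwwCC => kkkkkwwwwwwwwC => kkkkkwwwwwwwww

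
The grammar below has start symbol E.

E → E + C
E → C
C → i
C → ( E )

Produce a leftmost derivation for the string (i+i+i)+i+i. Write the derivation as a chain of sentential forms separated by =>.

E => E+C   [E → E + C]
E+C => E+C+C   [E → E + C]
E+C+C => C+C+C   [E → C]
C+C+C => (E)+C+C   [C → ( E )]
(E)+C+C => (E+C)+C+C   [E → E + C]
(E+C)+C+C => (E+C+C)+C+C   [E → E + C]
(E+C+C)+C+C => (C+C+C)+C+C   [E → C]
(C+C+C)+C+C => (i+C+C)+C+C   [C → i]
(i+C+C)+C+C => (i+i+C)+C+C   [C → i]
(i+i+C)+C+C => (i+i+i)+C+C   [C → i]
(i+i+i)+C+C => (i+i+i)+i+C   [C → i]
(i+i+i)+i+C => (i+i+i)+i+i   [C → i]

E=>E+C=>E+C+C=>C+C+C=>(E)+C+C=>(E+C)+C+C=>(E+C+C)+C+C=>(C+C+C)+C+C=>(i+C+C)+C+C=>(i+i+C)+C+C=>(i+i+i)+C+C=>(i+i+i)+i+C=>(i+i+i)+i+i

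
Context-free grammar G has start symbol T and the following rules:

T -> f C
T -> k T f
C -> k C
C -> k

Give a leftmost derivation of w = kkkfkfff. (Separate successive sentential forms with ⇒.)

T ⇒ kTf ⇒ kkTff ⇒ kkkTfff ⇒ kkkfCfff ⇒ kkkfkfff

T ⇒ kTf   [T -> k T f]
kTf ⇒ kkTff   [T -> k T f]
kkTff ⇒ kkkTfff   [T -> k T f]
kkkTfff ⇒ kkkfCfff   [T -> f C]
kkkfCfff ⇒ kkkfkfff   [C -> k]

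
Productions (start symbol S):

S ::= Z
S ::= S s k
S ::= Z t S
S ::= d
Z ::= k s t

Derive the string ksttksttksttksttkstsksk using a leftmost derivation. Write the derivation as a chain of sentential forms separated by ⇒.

S ⇒ ZtS ⇒ ksttS ⇒ ksttZtS ⇒ ksttksttS ⇒ ksttksttSsk ⇒ ksttksttZtSsk ⇒ ksttksttksttSsk ⇒ ksttksttksttZtSsk ⇒ ksttksttksttksttSsk ⇒ ksttksttksttksttSsksk ⇒ ksttksttksttksttZsksk ⇒ ksttksttksttksttkstsksk

S ⇒ ZtS   [S ::= Z t S]
ZtS ⇒ ksttS   [Z ::= k s t]
ksttS ⇒ ksttZtS   [S ::= Z t S]
ksttZtS ⇒ ksttksttS   [Z ::= k s t]
ksttksttS ⇒ ksttksttSsk   [S ::= S s k]
ksttksttSsk ⇒ ksttksttZtSsk   [S ::= Z t S]
ksttksttZtSsk ⇒ ksttksttksttSsk   [Z ::= k s t]
ksttksttksttSsk ⇒ ksttksttksttZtSsk   [S ::= Z t S]
ksttksttksttZtSsk ⇒ ksttksttksttksttSsk   [Z ::= k s t]
ksttksttksttksttSsk ⇒ ksttksttksttksttSsksk   [S ::= S s k]
ksttksttksttksttSsksk ⇒ ksttksttksttksttZsksk   [S ::= Z]
ksttksttksttksttZsksk ⇒ ksttksttksttksttkstsksk   [Z ::= k s t]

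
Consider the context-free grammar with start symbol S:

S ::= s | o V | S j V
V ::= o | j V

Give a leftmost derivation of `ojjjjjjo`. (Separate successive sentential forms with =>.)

S => oV   [S ::= o V]
oV => ojV   [V ::= j V]
ojV => ojjV   [V ::= j V]
ojjV => ojjjV   [V ::= j V]
ojjjV => ojjjjV   [V ::= j V]
ojjjjV => ojjjjjV   [V ::= j V]
ojjjjjV => ojjjjjjV   [V ::= j V]
ojjjjjjV => ojjjjjjo   [V ::= o]

S => oV => ojV => ojjV => ojjjV => ojjjjV => ojjjjjV => ojjjjjjV => ojjjjjjo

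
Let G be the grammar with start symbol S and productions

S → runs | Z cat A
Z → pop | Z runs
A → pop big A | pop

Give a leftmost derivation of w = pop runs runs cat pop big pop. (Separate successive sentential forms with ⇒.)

S ⇒ Z cat A   [S → Z cat A]
Z cat A ⇒ Z runs cat A   [Z → Z runs]
Z runs cat A ⇒ Z runs runs cat A   [Z → Z runs]
Z runs runs cat A ⇒ pop runs runs cat A   [Z → pop]
pop runs runs cat A ⇒ pop runs runs cat pop big A   [A → pop big A]
pop runs runs cat pop big A ⇒ pop runs runs cat pop big pop   [A → pop]

S ⇒ Z cat A ⇒ Z runs cat A ⇒ Z runs runs cat A ⇒ pop runs runs cat A ⇒ pop runs runs cat pop big A ⇒ pop runs runs cat pop big pop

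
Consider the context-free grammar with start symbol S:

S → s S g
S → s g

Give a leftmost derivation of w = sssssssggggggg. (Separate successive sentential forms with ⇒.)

S ⇒ sSg ⇒ ssSgg ⇒ sssSggg ⇒ ssssSgggg ⇒ sssssSggggg ⇒ ssssssSgggggg ⇒ sssssssggggggg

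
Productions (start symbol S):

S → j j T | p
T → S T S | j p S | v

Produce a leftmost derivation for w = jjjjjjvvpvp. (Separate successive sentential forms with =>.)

S => jjT   [S → j j T]
jjT => jjSTS   [T → S T S]
jjSTS => jjjjTTS   [S → j j T]
jjjjTTS => jjjjSTSTS   [T → S T S]
jjjjSTSTS => jjjjjjTTSTS   [S → j j T]
jjjjjjTTSTS => jjjjjjvTSTS   [T → v]
jjjjjjvTSTS => jjjjjjvvSTS   [T → v]
jjjjjjvvSTS => jjjjjjvvpTS   [S → p]
jjjjjjvvpTS => jjjjjjvvpvS   [T → v]
jjjjjjvvpvS => jjjjjjvvpvp   [S → p]

S => jjT => jjSTS => jjjjTTS => jjjjSTSTS => jjjjjjTTSTS => jjjjjjvTSTS => jjjjjjvvSTS => jjjjjjvvpTS => jjjjjjvvpvS => jjjjjjvvpvp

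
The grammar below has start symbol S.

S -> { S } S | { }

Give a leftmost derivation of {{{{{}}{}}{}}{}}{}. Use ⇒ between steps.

S ⇒ {S}S   [S -> { S } S]
{S}S ⇒ {{S}S}S   [S -> { S } S]
{{S}S}S ⇒ {{{S}S}S}S   [S -> { S } S]
{{{S}S}S}S ⇒ {{{{S}S}S}S}S   [S -> { S } S]
{{{{S}S}S}S}S ⇒ {{{{{}}S}S}S}S   [S -> { }]
{{{{{}}S}S}S}S ⇒ {{{{{}}{}}S}S}S   [S -> { }]
{{{{{}}{}}S}S}S ⇒ {{{{{}}{}}{}}S}S   [S -> { }]
{{{{{}}{}}{}}S}S ⇒ {{{{{}}{}}{}}{}}S   [S -> { }]
{{{{{}}{}}{}}{}}S ⇒ {{{{{}}{}}{}}{}}{}   [S -> { }]

S⇒{S}S⇒{{S}S}S⇒{{{S}S}S}S⇒{{{{S}S}S}S}S⇒{{{{{}}S}S}S}S⇒{{{{{}}{}}S}S}S⇒{{{{{}}{}}{}}S}S⇒{{{{{}}{}}{}}{}}S⇒{{{{{}}{}}{}}{}}{}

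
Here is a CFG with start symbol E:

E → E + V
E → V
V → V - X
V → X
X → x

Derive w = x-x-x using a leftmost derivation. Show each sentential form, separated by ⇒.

E ⇒ V ⇒ V-X ⇒ V-X-X ⇒ X-X-X ⇒ x-X-X ⇒ x-x-X ⇒ x-x-x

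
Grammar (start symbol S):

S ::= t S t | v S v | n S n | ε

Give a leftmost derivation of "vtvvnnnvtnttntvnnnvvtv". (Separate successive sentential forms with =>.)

S => vSv => vtStv => vtvSvtv => vtvvSvvtv => vtvvnSnvvtv => vtvvnnSnnvvtv => vtvvnnnSnnnvvtv => vtvvnnnvSvnnnvvtv => vtvvnnnvtStvnnnvvtv => vtvvnnnvtnSntvnnnvvtv => vtvvnnnvtntStntvnnnvvtv => vtvvnnnvtnttntvnnnvvtv

S => vSv   [S ::= v S v]
vSv => vtStv   [S ::= t S t]
vtStv => vtvSvtv   [S ::= v S v]
vtvSvtv => vtvvSvvtv   [S ::= v S v]
vtvvSvvtv => vtvvnSnvvtv   [S ::= n S n]
vtvvnSnvvtv => vtvvnnSnnvvtv   [S ::= n S n]
vtvvnnSnnvvtv => vtvvnnnSnnnvvtv   [S ::= n S n]
vtvvnnnSnnnvvtv => vtvvnnnvSvnnnvvtv   [S ::= v S v]
vtvvnnnvSvnnnvvtv => vtvvnnnvtStvnnnvvtv   [S ::= t S t]
vtvvnnnvtStvnnnvvtv => vtvvnnnvtnSntvnnnvvtv   [S ::= n S n]
vtvvnnnvtnSntvnnnvvtv => vtvvnnnvtntStntvnnnvvtv   [S ::= t S t]
vtvvnnnvtntStntvnnnvvtv => vtvvnnnvtnttntvnnnvvtv   [S ::= ε]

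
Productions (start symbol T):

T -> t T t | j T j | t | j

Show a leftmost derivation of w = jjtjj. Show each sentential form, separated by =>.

T => jTj   [T -> j T j]
jTj => jjTjj   [T -> j T j]
jjTjj => jjtjj   [T -> t]

T => jTj => jjTjj => jjtjj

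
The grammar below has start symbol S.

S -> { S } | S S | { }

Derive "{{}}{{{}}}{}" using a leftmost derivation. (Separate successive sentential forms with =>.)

S => SS => {S}S => {{}}S => {{}}SS => {{}}{S}S => {{}}{{S}}S => {{}}{{{}}}S => {{}}{{{}}}{}

S => SS   [S -> S S]
SS => {S}S   [S -> { S }]
{S}S => {{}}S   [S -> { }]
{{}}S => {{}}SS   [S -> S S]
{{}}SS => {{}}{S}S   [S -> { S }]
{{}}{S}S => {{}}{{S}}S   [S -> { S }]
{{}}{{S}}S => {{}}{{{}}}S   [S -> { }]
{{}}{{{}}}S => {{}}{{{}}}{}   [S -> { }]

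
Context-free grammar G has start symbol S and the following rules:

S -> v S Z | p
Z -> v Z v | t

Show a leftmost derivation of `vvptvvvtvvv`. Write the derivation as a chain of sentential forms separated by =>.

S => vSZ => vvSZZ => vvpZZ => vvptZ => vvptvZv => vvptvvZvv => vvptvvvZvvv => vvptvvvtvvv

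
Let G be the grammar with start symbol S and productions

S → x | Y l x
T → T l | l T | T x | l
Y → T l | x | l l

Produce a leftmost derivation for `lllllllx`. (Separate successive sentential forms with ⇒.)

S ⇒ Ylx ⇒ Tllx ⇒ Tlllx ⇒ lTlllx ⇒ lTllllx ⇒ lTlllllx ⇒ lllllllx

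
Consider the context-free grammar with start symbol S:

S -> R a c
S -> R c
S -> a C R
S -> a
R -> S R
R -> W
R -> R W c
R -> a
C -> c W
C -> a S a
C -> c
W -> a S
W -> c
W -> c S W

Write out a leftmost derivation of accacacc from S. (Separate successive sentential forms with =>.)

S => aCR => acWR => accR => accRWc => accSRWc => accRcRWc => accacRWc => accacaWc => accacacc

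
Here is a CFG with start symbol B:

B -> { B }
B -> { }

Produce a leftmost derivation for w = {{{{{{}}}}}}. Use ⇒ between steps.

B ⇒ {B}   [B -> { B }]
{B} ⇒ {{B}}   [B -> { B }]
{{B}} ⇒ {{{B}}}   [B -> { B }]
{{{B}}} ⇒ {{{{B}}}}   [B -> { B }]
{{{{B}}}} ⇒ {{{{{B}}}}}   [B -> { B }]
{{{{{B}}}}} ⇒ {{{{{{}}}}}}   [B -> { }]

B ⇒ {B} ⇒ {{B}} ⇒ {{{B}}} ⇒ {{{{B}}}} ⇒ {{{{{B}}}}} ⇒ {{{{{{}}}}}}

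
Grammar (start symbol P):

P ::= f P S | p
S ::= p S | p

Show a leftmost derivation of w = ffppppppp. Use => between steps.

P => fPS => ffPSS => ffpSS => ffppS => ffpppS => ffppppS => ffpppppS => ffppppppS => ffppppppp

P => fPS   [P ::= f P S]
fPS => ffPSS   [P ::= f P S]
ffPSS => ffpSS   [P ::= p]
ffpSS => ffppS   [S ::= p]
ffppS => ffpppS   [S ::= p S]
ffpppS => ffppppS   [S ::= p S]
ffppppS => ffpppppS   [S ::= p S]
ffpppppS => ffppppppS   [S ::= p S]
ffppppppS => ffppppppp   [S ::= p]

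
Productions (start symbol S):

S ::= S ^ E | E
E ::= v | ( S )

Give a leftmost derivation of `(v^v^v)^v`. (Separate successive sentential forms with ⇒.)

S ⇒ S^E ⇒ E^E ⇒ (S)^E ⇒ (S^E)^E ⇒ (S^E^E)^E ⇒ (E^E^E)^E ⇒ (v^E^E)^E ⇒ (v^v^E)^E ⇒ (v^v^v)^E ⇒ (v^v^v)^v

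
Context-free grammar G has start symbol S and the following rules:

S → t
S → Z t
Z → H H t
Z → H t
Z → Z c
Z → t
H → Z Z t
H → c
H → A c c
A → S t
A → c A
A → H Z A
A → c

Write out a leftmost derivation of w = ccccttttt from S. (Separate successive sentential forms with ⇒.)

S⇒Zt⇒HHtt⇒AccHtt⇒cccHtt⇒cccZZttt⇒cccHtZttt⇒cccctZttt⇒ccccttttt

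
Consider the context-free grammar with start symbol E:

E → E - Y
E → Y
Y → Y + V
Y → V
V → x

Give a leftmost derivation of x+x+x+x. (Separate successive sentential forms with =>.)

E => Y => Y+V => Y+V+V => Y+V+V+V => V+V+V+V => x+V+V+V => x+x+V+V => x+x+x+V => x+x+x+x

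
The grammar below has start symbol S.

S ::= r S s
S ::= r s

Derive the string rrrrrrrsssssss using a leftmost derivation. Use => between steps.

S => rSs => rrSss => rrrSsss => rrrrSssss => rrrrrSsssss => rrrrrrSssssss => rrrrrrrsssssss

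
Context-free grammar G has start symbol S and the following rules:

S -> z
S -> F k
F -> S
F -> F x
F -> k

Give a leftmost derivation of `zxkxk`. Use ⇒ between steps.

S ⇒ Fk   [S -> F k]
Fk ⇒ Fxk   [F -> F x]
Fxk ⇒ Sxk   [F -> S]
Sxk ⇒ Fkxk   [S -> F k]
Fkxk ⇒ Fxkxk   [F -> F x]
Fxkxk ⇒ Sxkxk   [F -> S]
Sxkxk ⇒ zxkxk   [S -> z]

S ⇒ Fk ⇒ Fxk ⇒ Sxk ⇒ Fkxk ⇒ Fxkxk ⇒ Sxkxk ⇒ zxkxk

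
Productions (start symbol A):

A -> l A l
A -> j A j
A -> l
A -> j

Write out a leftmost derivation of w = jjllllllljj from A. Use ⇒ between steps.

A⇒jAj⇒jjAjj⇒jjlAljj⇒jjllAlljj⇒jjlllAllljj⇒jjllllllljj

A ⇒ jAj   [A -> j A j]
jAj ⇒ jjAjj   [A -> j A j]
jjAjj ⇒ jjlAljj   [A -> l A l]
jjlAljj ⇒ jjllAlljj   [A -> l A l]
jjllAlljj ⇒ jjlllAllljj   [A -> l A l]
jjlllAllljj ⇒ jjllllllljj   [A -> l]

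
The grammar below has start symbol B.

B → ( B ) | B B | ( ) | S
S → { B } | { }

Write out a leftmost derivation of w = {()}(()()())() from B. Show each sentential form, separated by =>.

B=>BB=>BBB=>SBB=>{B}BB=>{()}BB=>{()}(B)B=>{()}(BB)B=>{()}(BBB)B=>{()}(()BB)B=>{()}(()()B)B=>{()}(()()())B=>{()}(()()())()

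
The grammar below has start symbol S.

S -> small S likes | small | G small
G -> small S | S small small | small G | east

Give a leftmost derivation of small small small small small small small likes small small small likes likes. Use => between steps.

S => small S likes => small small S likes likes => small small G small likes likes => small small S small small small likes likes => small small small S likes small small small likes likes => small small small G small likes small small small likes likes => small small small small G small likes small small small likes likes => small small small small small S small likes small small small likes likes => small small small small small small small likes small small small likes likes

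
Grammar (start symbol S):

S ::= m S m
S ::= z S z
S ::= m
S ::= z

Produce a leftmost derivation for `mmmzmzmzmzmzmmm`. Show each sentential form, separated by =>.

S => mSm   [S ::= m S m]
mSm => mmSmm   [S ::= m S m]
mmSmm => mmmSmmm   [S ::= m S m]
mmmSmmm => mmmzSzmmm   [S ::= z S z]
mmmzSzmmm => mmmzmSmzmmm   [S ::= m S m]
mmmzmSmzmmm => mmmzmzSzmzmmm   [S ::= z S z]
mmmzmzSzmzmmm => mmmzmzmSmzmzmmm   [S ::= m S m]
mmmzmzmSmzmzmmm => mmmzmzmzmzmzmmm   [S ::= z]

S => mSm => mmSmm => mmmSmmm => mmmzSzmmm => mmmzmSmzmmm => mmmzmzSzmzmmm => mmmzmzmSmzmzmmm => mmmzmzmzmzmzmmm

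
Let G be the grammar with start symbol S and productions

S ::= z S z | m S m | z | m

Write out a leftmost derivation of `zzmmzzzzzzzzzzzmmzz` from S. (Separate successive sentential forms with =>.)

S => zSz   [S ::= z S z]
zSz => zzSzz   [S ::= z S z]
zzSzz => zzmSmzz   [S ::= m S m]
zzmSmzz => zzmmSmmzz   [S ::= m S m]
zzmmSmmzz => zzmmzSzmmzz   [S ::= z S z]
zzmmzSzmmzz => zzmmzzSzzmmzz   [S ::= z S z]
zzmmzzSzzmmzz => zzmmzzzSzzzmmzz   [S ::= z S z]
zzmmzzzSzzzmmzz => zzmmzzzzSzzzzmmzz   [S ::= z S z]
zzmmzzzzSzzzzmmzz => zzmmzzzzzSzzzzzmmzz   [S ::= z S z]
zzmmzzzzzSzzzzzmmzz => zzmmzzzzzzzzzzzmmzz   [S ::= z]

S=>zSz=>zzSzz=>zzmSmzz=>zzmmSmmzz=>zzmmzSzmmzz=>zzmmzzSzzmmzz=>zzmmzzzSzzzmmzz=>zzmmzzzzSzzzzmmzz=>zzmmzzzzzSzzzzzmmzz=>zzmmzzzzzzzzzzzmmzz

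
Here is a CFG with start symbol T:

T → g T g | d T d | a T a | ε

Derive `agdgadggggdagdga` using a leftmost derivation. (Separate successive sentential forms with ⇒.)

T ⇒ aTa ⇒ agTga ⇒ agdTdga ⇒ agdgTgdga ⇒ agdgaTagdga ⇒ agdgadTdagdga ⇒ agdgadgTgdagdga ⇒ agdgadggTggdagdga ⇒ agdgadggggdagdga

T ⇒ aTa   [T → a T a]
aTa ⇒ agTga   [T → g T g]
agTga ⇒ agdTdga   [T → d T d]
agdTdga ⇒ agdgTgdga   [T → g T g]
agdgTgdga ⇒ agdgaTagdga   [T → a T a]
agdgaTagdga ⇒ agdgadTdagdga   [T → d T d]
agdgadTdagdga ⇒ agdgadgTgdagdga   [T → g T g]
agdgadgTgdagdga ⇒ agdgadggTggdagdga   [T → g T g]
agdgadggTggdagdga ⇒ agdgadggggdagdga   [T → ε]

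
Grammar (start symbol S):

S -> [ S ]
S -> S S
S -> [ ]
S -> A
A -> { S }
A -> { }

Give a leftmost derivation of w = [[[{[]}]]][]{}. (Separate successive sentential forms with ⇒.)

S⇒SS⇒[S]S⇒[[S]]S⇒[[[S]]]S⇒[[[A]]]S⇒[[[{S}]]]S⇒[[[{[]}]]]S⇒[[[{[]}]]]SS⇒[[[{[]}]]][]S⇒[[[{[]}]]][]A⇒[[[{[]}]]][]{}

S ⇒ SS   [S -> S S]
SS ⇒ [S]S   [S -> [ S ]]
[S]S ⇒ [[S]]S   [S -> [ S ]]
[[S]]S ⇒ [[[S]]]S   [S -> [ S ]]
[[[S]]]S ⇒ [[[A]]]S   [S -> A]
[[[A]]]S ⇒ [[[{S}]]]S   [A -> { S }]
[[[{S}]]]S ⇒ [[[{[]}]]]S   [S -> [ ]]
[[[{[]}]]]S ⇒ [[[{[]}]]]SS   [S -> S S]
[[[{[]}]]]SS ⇒ [[[{[]}]]][]S   [S -> [ ]]
[[[{[]}]]][]S ⇒ [[[{[]}]]][]A   [S -> A]
[[[{[]}]]][]A ⇒ [[[{[]}]]][]{}   [A -> { }]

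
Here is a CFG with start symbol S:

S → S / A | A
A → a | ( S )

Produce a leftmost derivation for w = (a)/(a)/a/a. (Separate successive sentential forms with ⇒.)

S ⇒ S/A   [S → S / A]
S/A ⇒ S/A/A   [S → S / A]
S/A/A ⇒ S/A/A/A   [S → S / A]
S/A/A/A ⇒ A/A/A/A   [S → A]
A/A/A/A ⇒ (S)/A/A/A   [A → ( S )]
(S)/A/A/A ⇒ (A)/A/A/A   [S → A]
(A)/A/A/A ⇒ (a)/A/A/A   [A → a]
(a)/A/A/A ⇒ (a)/(S)/A/A   [A → ( S )]
(a)/(S)/A/A ⇒ (a)/(A)/A/A   [S → A]
(a)/(A)/A/A ⇒ (a)/(a)/A/A   [A → a]
(a)/(a)/A/A ⇒ (a)/(a)/a/A   [A → a]
(a)/(a)/a/A ⇒ (a)/(a)/a/a   [A → a]

S⇒S/A⇒S/A/A⇒S/A/A/A⇒A/A/A/A⇒(S)/A/A/A⇒(A)/A/A/A⇒(a)/A/A/A⇒(a)/(S)/A/A⇒(a)/(A)/A/A⇒(a)/(a)/A/A⇒(a)/(a)/a/A⇒(a)/(a)/a/a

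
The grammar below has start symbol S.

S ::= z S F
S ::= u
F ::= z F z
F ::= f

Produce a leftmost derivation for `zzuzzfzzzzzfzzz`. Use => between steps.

S=>zSF=>zzSFF=>zzuFF=>zzuzFzF=>zzuzzFzzF=>zzuzzfzzF=>zzuzzfzzzFz=>zzuzzfzzzzFzz=>zzuzzfzzzzzFzzz=>zzuzzfzzzzzfzzz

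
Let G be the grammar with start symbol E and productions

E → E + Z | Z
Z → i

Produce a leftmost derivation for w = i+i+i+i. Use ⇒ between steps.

E ⇒ E+Z ⇒ E+Z+Z ⇒ E+Z+Z+Z ⇒ Z+Z+Z+Z ⇒ i+Z+Z+Z ⇒ i+i+Z+Z ⇒ i+i+i+Z ⇒ i+i+i+i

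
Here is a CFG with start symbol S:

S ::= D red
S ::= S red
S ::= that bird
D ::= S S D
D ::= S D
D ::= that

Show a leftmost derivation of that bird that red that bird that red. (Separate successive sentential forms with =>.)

S => D red   [S ::= D red]
D red => S D red   [D ::= S D]
S D red => that bird D red   [S ::= that bird]
that bird D red => that bird S D red   [D ::= S D]
that bird S D red => that bird D red D red   [S ::= D red]
that bird D red D red => that bird that red D red   [D ::= that]
that bird that red D red => that bird that red S D red   [D ::= S D]
that bird that red S D red => that bird that red that bird D red   [S ::= that bird]
that bird that red that bird D red => that bird that red that bird that red   [D ::= that]

S => D red => S D red => that bird D red => that bird S D red => that bird D red D red => that bird that red D red => that bird that red S D red => that bird that red that bird D red => that bird that red that bird that red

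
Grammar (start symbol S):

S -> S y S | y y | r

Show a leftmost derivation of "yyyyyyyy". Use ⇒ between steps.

S ⇒ SyS   [S -> S y S]
SyS ⇒ yyyS   [S -> y y]
yyyS ⇒ yyySyS   [S -> S y S]
yyySyS ⇒ yyyyyyS   [S -> y y]
yyyyyyS ⇒ yyyyyyyy   [S -> y y]

S ⇒ SyS ⇒ yyyS ⇒ yyySyS ⇒ yyyyyyS ⇒ yyyyyyyy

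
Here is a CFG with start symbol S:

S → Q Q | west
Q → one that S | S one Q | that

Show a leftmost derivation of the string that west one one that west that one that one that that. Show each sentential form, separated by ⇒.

S ⇒ Q Q   [S → Q Q]
Q Q ⇒ S one Q Q   [Q → S one Q]
S one Q Q ⇒ Q Q one Q Q   [S → Q Q]
Q Q one Q Q ⇒ that Q one Q Q   [Q → that]
that Q one Q Q ⇒ that S one Q one Q Q   [Q → S one Q]
that S one Q one Q Q ⇒ that west one Q one Q Q   [S → west]
that west one Q one Q Q ⇒ that west one S one Q one Q Q   [Q → S one Q]
that west one S one Q one Q Q ⇒ that west one Q Q one Q one Q Q   [S → Q Q]
that west one Q Q one Q one Q Q ⇒ that west one one that S Q one Q one Q Q   [Q → one that S]
that west one one that S Q one Q one Q Q ⇒ that west one one that west Q one Q one Q Q   [S → west]
that west one one that west Q one Q one Q Q ⇒ that west one one that west that one Q one Q Q   [Q → that]
that west one one that west that one Q one Q Q ⇒ that west one one that west that one that one Q Q   [Q → that]
that west one one that west that one that one Q Q ⇒ that west one one that west that one that one that Q   [Q → that]
that west one one that west that one that one that Q ⇒ that west one one that west that one that one that that   [Q → that]

S ⇒ Q Q ⇒ S one Q Q ⇒ Q Q one Q Q ⇒ that Q one Q Q ⇒ that S one Q one Q Q ⇒ that west one Q one Q Q ⇒ that west one S one Q one Q Q ⇒ that west one Q Q one Q one Q Q ⇒ that west one one that S Q one Q one Q Q ⇒ that west one one that west Q one Q one Q Q ⇒ that west one one that west that one Q one Q Q ⇒ that west one one that west that one that one Q Q ⇒ that west one one that west that one that one that Q ⇒ that west one one that west that one that one that that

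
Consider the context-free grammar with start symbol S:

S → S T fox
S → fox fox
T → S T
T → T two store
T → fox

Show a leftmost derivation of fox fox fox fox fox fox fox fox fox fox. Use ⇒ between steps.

S ⇒ S T fox ⇒ fox fox T fox ⇒ fox fox S T fox ⇒ fox fox fox fox T fox ⇒ fox fox fox fox S T fox ⇒ fox fox fox fox S T fox T fox ⇒ fox fox fox fox fox fox T fox T fox ⇒ fox fox fox fox fox fox fox fox T fox ⇒ fox fox fox fox fox fox fox fox fox fox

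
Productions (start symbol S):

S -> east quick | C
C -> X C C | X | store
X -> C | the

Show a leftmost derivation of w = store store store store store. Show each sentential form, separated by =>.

S => C => X C C => C C C => X C C C C => C C C C C => store C C C C => store store C C C => store store store C C => store store store store C => store store store store store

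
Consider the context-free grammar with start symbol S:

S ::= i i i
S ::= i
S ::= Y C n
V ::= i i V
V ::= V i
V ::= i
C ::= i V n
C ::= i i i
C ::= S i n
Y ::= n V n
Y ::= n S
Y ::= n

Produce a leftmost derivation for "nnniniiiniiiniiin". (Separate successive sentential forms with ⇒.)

S ⇒ YCn ⇒ nSCn ⇒ nYCnCn ⇒ nnSCnCn ⇒ nnYCnCnCn ⇒ nnnVnCnCnCn ⇒ nnninCnCnCn ⇒ nnniniiinCnCn ⇒ nnniniiiniiinCn ⇒ nnniniiiniiiniiin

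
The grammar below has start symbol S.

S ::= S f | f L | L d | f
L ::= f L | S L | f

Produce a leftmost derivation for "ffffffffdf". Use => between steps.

S => fL   [S ::= f L]
fL => ffL   [L ::= f L]
ffL => fffL   [L ::= f L]
fffL => ffffL   [L ::= f L]
ffffL => fffffL   [L ::= f L]
fffffL => fffffSL   [L ::= S L]
fffffSL => fffffLdL   [S ::= L d]
fffffLdL => ffffffLdL   [L ::= f L]
ffffffLdL => ffffffSLdL   [L ::= S L]
ffffffSLdL => fffffffLdL   [S ::= f]
fffffffLdL => ffffffffdL   [L ::= f]
ffffffffdL => ffffffffdf   [L ::= f]

S=>fL=>ffL=>fffL=>ffffL=>fffffL=>fffffSL=>fffffLdL=>ffffffLdL=>ffffffSLdL=>fffffffLdL=>ffffffffdL=>ffffffffdf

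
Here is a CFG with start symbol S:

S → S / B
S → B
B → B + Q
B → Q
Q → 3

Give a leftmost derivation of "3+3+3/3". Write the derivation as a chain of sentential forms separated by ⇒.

S⇒S/B⇒B/B⇒B+Q/B⇒B+Q+Q/B⇒Q+Q+Q/B⇒3+Q+Q/B⇒3+3+Q/B⇒3+3+3/B⇒3+3+3/Q⇒3+3+3/3

S ⇒ S/B   [S → S / B]
S/B ⇒ B/B   [S → B]
B/B ⇒ B+Q/B   [B → B + Q]
B+Q/B ⇒ B+Q+Q/B   [B → B + Q]
B+Q+Q/B ⇒ Q+Q+Q/B   [B → Q]
Q+Q+Q/B ⇒ 3+Q+Q/B   [Q → 3]
3+Q+Q/B ⇒ 3+3+Q/B   [Q → 3]
3+3+Q/B ⇒ 3+3+3/B   [Q → 3]
3+3+3/B ⇒ 3+3+3/Q   [B → Q]
3+3+3/Q ⇒ 3+3+3/3   [Q → 3]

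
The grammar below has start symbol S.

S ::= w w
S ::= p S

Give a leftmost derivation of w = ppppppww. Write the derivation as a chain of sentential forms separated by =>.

S => pS => ppS => pppS => ppppS => pppppS => ppppppS => ppppppww

S => pS   [S ::= p S]
pS => ppS   [S ::= p S]
ppS => pppS   [S ::= p S]
pppS => ppppS   [S ::= p S]
ppppS => pppppS   [S ::= p S]
pppppS => ppppppS   [S ::= p S]
ppppppS => ppppppww   [S ::= w w]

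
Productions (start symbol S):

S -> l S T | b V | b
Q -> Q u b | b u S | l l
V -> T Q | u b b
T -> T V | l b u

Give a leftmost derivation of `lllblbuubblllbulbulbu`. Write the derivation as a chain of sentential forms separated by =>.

S => lST => llSTT => lllSTTT => lllbVTTT => lllbTQTTT => lllbTVQTTT => lllblbuVQTTT => lllblbuubbQTTT => lllblbuubbllTTT => lllblbuubblllbuTT => lllblbuubblllbulbuT => lllblbuubblllbulbulbu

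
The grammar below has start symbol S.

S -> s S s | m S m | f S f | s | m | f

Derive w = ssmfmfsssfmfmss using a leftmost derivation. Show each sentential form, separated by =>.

S => sSs   [S -> s S s]
sSs => ssSss   [S -> s S s]
ssSss => ssmSmss   [S -> m S m]
ssmSmss => ssmfSfmss   [S -> f S f]
ssmfSfmss => ssmfmSmfmss   [S -> m S m]
ssmfmSmfmss => ssmfmfSfmfmss   [S -> f S f]
ssmfmfSfmfmss => ssmfmfsSsfmfmss   [S -> s S s]
ssmfmfsSsfmfmss => ssmfmfsssfmfmss   [S -> s]

S=>sSs=>ssSss=>ssmSmss=>ssmfSfmss=>ssmfmSmfmss=>ssmfmfSfmfmss=>ssmfmfsSsfmfmss=>ssmfmfsssfmfmss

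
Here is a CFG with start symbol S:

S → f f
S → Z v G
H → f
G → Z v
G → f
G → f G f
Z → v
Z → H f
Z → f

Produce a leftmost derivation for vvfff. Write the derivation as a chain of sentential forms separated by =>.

S => ZvG => vvG => vvfGf => vvfff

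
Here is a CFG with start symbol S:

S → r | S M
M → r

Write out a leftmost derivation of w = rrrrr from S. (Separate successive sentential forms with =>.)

S => SM => SMM => SMMM => SMMMM => rMMMM => rrMMM => rrrMM => rrrrM => rrrrr

S => SM   [S → S M]
SM => SMM   [S → S M]
SMM => SMMM   [S → S M]
SMMM => SMMMM   [S → S M]
SMMMM => rMMMM   [S → r]
rMMMM => rrMMM   [M → r]
rrMMM => rrrMM   [M → r]
rrrMM => rrrrM   [M → r]
rrrrM => rrrrr   [M → r]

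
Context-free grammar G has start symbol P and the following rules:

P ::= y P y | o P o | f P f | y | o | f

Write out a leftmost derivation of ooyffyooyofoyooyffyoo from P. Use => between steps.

P=>oPo=>ooPoo=>ooyPyoo=>ooyfPfyoo=>ooyffPffyoo=>ooyffyPyffyoo=>ooyffyoPoyffyoo=>ooyffyooPooyffyoo=>ooyffyooyPyooyffyoo=>ooyffyooyoPoyooyffyoo=>ooyffyooyofoyooyffyoo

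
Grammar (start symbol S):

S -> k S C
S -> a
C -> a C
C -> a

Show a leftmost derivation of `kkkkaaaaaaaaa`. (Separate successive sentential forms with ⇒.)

S⇒kSC⇒kkSCC⇒kkkSCCC⇒kkkkSCCCC⇒kkkkaCCCC⇒kkkkaaCCCC⇒kkkkaaaCCCC⇒kkkkaaaaCCCC⇒kkkkaaaaaCCC⇒kkkkaaaaaaCC⇒kkkkaaaaaaaCC⇒kkkkaaaaaaaaC⇒kkkkaaaaaaaaa

S ⇒ kSC   [S -> k S C]
kSC ⇒ kkSCC   [S -> k S C]
kkSCC ⇒ kkkSCCC   [S -> k S C]
kkkSCCC ⇒ kkkkSCCCC   [S -> k S C]
kkkkSCCCC ⇒ kkkkaCCCC   [S -> a]
kkkkaCCCC ⇒ kkkkaaCCCC   [C -> a C]
kkkkaaCCCC ⇒ kkkkaaaCCCC   [C -> a C]
kkkkaaaCCCC ⇒ kkkkaaaaCCCC   [C -> a C]
kkkkaaaaCCCC ⇒ kkkkaaaaaCCC   [C -> a]
kkkkaaaaaCCC ⇒ kkkkaaaaaaCC   [C -> a]
kkkkaaaaaaCC ⇒ kkkkaaaaaaaCC   [C -> a C]
kkkkaaaaaaaCC ⇒ kkkkaaaaaaaaC   [C -> a]
kkkkaaaaaaaaC ⇒ kkkkaaaaaaaaa   [C -> a]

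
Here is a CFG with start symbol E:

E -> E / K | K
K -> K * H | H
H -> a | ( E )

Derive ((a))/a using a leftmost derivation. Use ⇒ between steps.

E ⇒ E/K   [E -> E / K]
E/K ⇒ K/K   [E -> K]
K/K ⇒ H/K   [K -> H]
H/K ⇒ (E)/K   [H -> ( E )]
(E)/K ⇒ (K)/K   [E -> K]
(K)/K ⇒ (H)/K   [K -> H]
(H)/K ⇒ ((E))/K   [H -> ( E )]
((E))/K ⇒ ((K))/K   [E -> K]
((K))/K ⇒ ((H))/K   [K -> H]
((H))/K ⇒ ((a))/K   [H -> a]
((a))/K ⇒ ((a))/H   [K -> H]
((a))/H ⇒ ((a))/a   [H -> a]

E⇒E/K⇒K/K⇒H/K⇒(E)/K⇒(K)/K⇒(H)/K⇒((E))/K⇒((K))/K⇒((H))/K⇒((a))/K⇒((a))/H⇒((a))/a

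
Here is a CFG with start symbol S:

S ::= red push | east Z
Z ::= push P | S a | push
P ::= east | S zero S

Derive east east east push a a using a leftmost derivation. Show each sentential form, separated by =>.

S => east Z => east S a => east east Z a => east east S a a => east east east Z a a => east east east push a a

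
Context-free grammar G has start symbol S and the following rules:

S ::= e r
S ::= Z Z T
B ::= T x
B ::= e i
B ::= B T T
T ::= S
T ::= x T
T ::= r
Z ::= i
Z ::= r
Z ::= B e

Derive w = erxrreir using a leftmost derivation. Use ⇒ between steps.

S ⇒ ZZT ⇒ BeZT ⇒ BTTeZT ⇒ TxTTeZT ⇒ SxTTeZT ⇒ erxTTeZT ⇒ erxrTeZT ⇒ erxrreZT ⇒ erxrreiT ⇒ erxrreir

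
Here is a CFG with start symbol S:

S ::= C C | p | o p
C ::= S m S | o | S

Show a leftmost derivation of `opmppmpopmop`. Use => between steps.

S => CC   [S ::= C C]
CC => SmSC   [C ::= S m S]
SmSC => opmSC   [S ::= o p]
opmSC => opmCCC   [S ::= C C]
opmCCC => opmSCC   [C ::= S]
opmSCC => opmpCC   [S ::= p]
opmpCC => opmpSmSC   [C ::= S m S]
opmpSmSC => opmppmSC   [S ::= p]
opmppmSC => opmppmpC   [S ::= p]
opmppmpC => opmppmpSmS   [C ::= S m S]
opmppmpSmS => opmppmpopmS   [S ::= o p]
opmppmpopmS => opmppmpopmop   [S ::= o p]

S => CC => SmSC => opmSC => opmCCC => opmSCC => opmpCC => opmpSmSC => opmppmSC => opmppmpC => opmppmpSmS => opmppmpopmS => opmppmpopmop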